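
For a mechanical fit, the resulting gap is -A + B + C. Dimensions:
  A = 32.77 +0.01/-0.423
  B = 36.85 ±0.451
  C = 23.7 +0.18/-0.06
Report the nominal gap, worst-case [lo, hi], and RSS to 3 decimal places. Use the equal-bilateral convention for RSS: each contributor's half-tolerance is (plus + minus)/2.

Stack each dimension's contribution:
  -A: nom -32.770 → Σnom=-32.770; wc +0.423/-0.010 → slack +0.423/-0.010; half-tol=0.216, Σhalf²=0.046872
  +B: nom +36.850 → Σnom=4.080; wc +0.451/-0.451 → slack +0.874/-0.461; half-tol=0.451, Σhalf²=0.250273
  +C: nom +23.700 → Σnom=27.780; wc +0.180/-0.060 → slack +1.054/-0.521; half-tol=0.120, Σhalf²=0.264673
Nominal = 27.780. Worst-case = [27.780 - 0.521, 27.780 + 1.054] = [27.259, 28.834]. RSS = √0.264673 = 0.514.

nominal=27.780 wc=[27.259,28.834] rss=0.514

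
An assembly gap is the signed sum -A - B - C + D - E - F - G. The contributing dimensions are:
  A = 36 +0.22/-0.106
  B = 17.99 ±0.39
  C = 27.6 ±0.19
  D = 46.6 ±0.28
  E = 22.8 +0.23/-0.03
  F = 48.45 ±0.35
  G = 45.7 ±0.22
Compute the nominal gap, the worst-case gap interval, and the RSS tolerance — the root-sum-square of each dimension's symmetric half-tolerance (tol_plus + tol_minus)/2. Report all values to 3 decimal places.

nominal=-151.940 wc=[-153.820,-150.374] rss=0.694

Stack each dimension's contribution:
  -A: nom -36.000 → Σnom=-36.000; wc +0.106/-0.220 → slack +0.106/-0.220; half-tol=0.163, Σhalf²=0.026569
  -B: nom -17.990 → Σnom=-53.990; wc +0.390/-0.390 → slack +0.496/-0.610; half-tol=0.390, Σhalf²=0.178669
  -C: nom -27.600 → Σnom=-81.590; wc +0.190/-0.190 → slack +0.686/-0.800; half-tol=0.190, Σhalf²=0.214769
  +D: nom +46.600 → Σnom=-34.990; wc +0.280/-0.280 → slack +0.966/-1.080; half-tol=0.280, Σhalf²=0.293169
  -E: nom -22.800 → Σnom=-57.790; wc +0.030/-0.230 → slack +0.996/-1.310; half-tol=0.130, Σhalf²=0.310069
  -F: nom -48.450 → Σnom=-106.240; wc +0.350/-0.350 → slack +1.346/-1.660; half-tol=0.350, Σhalf²=0.432569
  -G: nom -45.700 → Σnom=-151.940; wc +0.220/-0.220 → slack +1.566/-1.880; half-tol=0.220, Σhalf²=0.480969
Nominal = -151.940. Worst-case = [-151.940 - 1.880, -151.940 + 1.566] = [-153.820, -150.374]. RSS = √0.480969 = 0.694.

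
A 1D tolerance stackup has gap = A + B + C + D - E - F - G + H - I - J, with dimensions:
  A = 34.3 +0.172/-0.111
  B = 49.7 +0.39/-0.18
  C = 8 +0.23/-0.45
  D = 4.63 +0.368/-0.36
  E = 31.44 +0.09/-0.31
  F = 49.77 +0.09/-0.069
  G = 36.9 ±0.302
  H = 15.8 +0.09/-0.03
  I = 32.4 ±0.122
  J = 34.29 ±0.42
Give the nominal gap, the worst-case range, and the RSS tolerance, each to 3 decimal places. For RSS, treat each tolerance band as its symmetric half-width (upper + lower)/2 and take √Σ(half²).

nominal=-72.370 wc=[-74.525,-69.897] rss=0.826

Stack each dimension's contribution:
  +A: nom +34.300 → Σnom=34.300; wc +0.172/-0.111 → slack +0.172/-0.111; half-tol=0.141, Σhalf²=0.020022
  +B: nom +49.700 → Σnom=84.000; wc +0.390/-0.180 → slack +0.562/-0.291; half-tol=0.285, Σhalf²=0.101247
  +C: nom +8.000 → Σnom=92.000; wc +0.230/-0.450 → slack +0.792/-0.741; half-tol=0.340, Σhalf²=0.216847
  +D: nom +4.630 → Σnom=96.630; wc +0.368/-0.360 → slack +1.160/-1.101; half-tol=0.364, Σhalf²=0.349343
  -E: nom -31.440 → Σnom=65.190; wc +0.310/-0.090 → slack +1.470/-1.191; half-tol=0.200, Σhalf²=0.389343
  -F: nom -49.770 → Σnom=15.420; wc +0.069/-0.090 → slack +1.539/-1.281; half-tol=0.080, Σhalf²=0.395664
  -G: nom -36.900 → Σnom=-21.480; wc +0.302/-0.302 → slack +1.841/-1.583; half-tol=0.302, Σhalf²=0.486868
  +H: nom +15.800 → Σnom=-5.680; wc +0.090/-0.030 → slack +1.931/-1.613; half-tol=0.060, Σhalf²=0.490468
  -I: nom -32.400 → Σnom=-38.080; wc +0.122/-0.122 → slack +2.053/-1.735; half-tol=0.122, Σhalf²=0.505352
  -J: nom -34.290 → Σnom=-72.370; wc +0.420/-0.420 → slack +2.473/-2.155; half-tol=0.420, Σhalf²=0.681752
Nominal = -72.370. Worst-case = [-72.370 - 2.155, -72.370 + 2.473] = [-74.525, -69.897]. RSS = √0.681752 = 0.826.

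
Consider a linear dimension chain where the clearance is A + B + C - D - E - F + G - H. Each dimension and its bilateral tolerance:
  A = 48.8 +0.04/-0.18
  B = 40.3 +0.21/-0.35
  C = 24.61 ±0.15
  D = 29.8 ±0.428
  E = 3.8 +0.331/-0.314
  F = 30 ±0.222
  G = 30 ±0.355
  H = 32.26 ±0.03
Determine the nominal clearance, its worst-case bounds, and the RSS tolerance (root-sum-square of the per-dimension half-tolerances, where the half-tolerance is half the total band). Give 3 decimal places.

nominal=47.850 wc=[45.804,49.599] rss=0.759

Stack each dimension's contribution:
  +A: nom +48.800 → Σnom=48.800; wc +0.040/-0.180 → slack +0.040/-0.180; half-tol=0.110, Σhalf²=0.012100
  +B: nom +40.300 → Σnom=89.100; wc +0.210/-0.350 → slack +0.250/-0.530; half-tol=0.280, Σhalf²=0.090500
  +C: nom +24.610 → Σnom=113.710; wc +0.150/-0.150 → slack +0.400/-0.680; half-tol=0.150, Σhalf²=0.113000
  -D: nom -29.800 → Σnom=83.910; wc +0.428/-0.428 → slack +0.828/-1.108; half-tol=0.428, Σhalf²=0.296184
  -E: nom -3.800 → Σnom=80.110; wc +0.314/-0.331 → slack +1.142/-1.439; half-tol=0.323, Σhalf²=0.400190
  -F: nom -30.000 → Σnom=50.110; wc +0.222/-0.222 → slack +1.364/-1.661; half-tol=0.222, Σhalf²=0.449474
  +G: nom +30.000 → Σnom=80.110; wc +0.355/-0.355 → slack +1.719/-2.016; half-tol=0.355, Σhalf²=0.575499
  -H: nom -32.260 → Σnom=47.850; wc +0.030/-0.030 → slack +1.749/-2.046; half-tol=0.030, Σhalf²=0.576399
Nominal = 47.850. Worst-case = [47.850 - 2.046, 47.850 + 1.749] = [45.804, 49.599]. RSS = √0.576399 = 0.759.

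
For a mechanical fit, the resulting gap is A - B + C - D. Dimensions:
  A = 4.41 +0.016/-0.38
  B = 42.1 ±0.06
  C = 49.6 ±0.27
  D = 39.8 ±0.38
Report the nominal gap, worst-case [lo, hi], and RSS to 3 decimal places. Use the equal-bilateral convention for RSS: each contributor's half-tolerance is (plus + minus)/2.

nominal=-27.890 wc=[-28.980,-27.164] rss=0.510

Stack each dimension's contribution:
  +A: nom +4.410 → Σnom=4.410; wc +0.016/-0.380 → slack +0.016/-0.380; half-tol=0.198, Σhalf²=0.039204
  -B: nom -42.100 → Σnom=-37.690; wc +0.060/-0.060 → slack +0.076/-0.440; half-tol=0.060, Σhalf²=0.042804
  +C: nom +49.600 → Σnom=11.910; wc +0.270/-0.270 → slack +0.346/-0.710; half-tol=0.270, Σhalf²=0.115704
  -D: nom -39.800 → Σnom=-27.890; wc +0.380/-0.380 → slack +0.726/-1.090; half-tol=0.380, Σhalf²=0.260104
Nominal = -27.890. Worst-case = [-27.890 - 1.090, -27.890 + 0.726] = [-28.980, -27.164]. RSS = √0.260104 = 0.510.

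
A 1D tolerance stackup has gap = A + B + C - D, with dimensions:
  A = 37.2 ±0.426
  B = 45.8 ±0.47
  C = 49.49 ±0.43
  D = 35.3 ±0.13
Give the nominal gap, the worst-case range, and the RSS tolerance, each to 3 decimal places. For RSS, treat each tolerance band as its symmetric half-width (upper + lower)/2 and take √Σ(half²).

nominal=97.190 wc=[95.734,98.646] rss=0.777

Stack each dimension's contribution:
  +A: nom +37.200 → Σnom=37.200; wc +0.426/-0.426 → slack +0.426/-0.426; half-tol=0.426, Σhalf²=0.181476
  +B: nom +45.800 → Σnom=83.000; wc +0.470/-0.470 → slack +0.896/-0.896; half-tol=0.470, Σhalf²=0.402376
  +C: nom +49.490 → Σnom=132.490; wc +0.430/-0.430 → slack +1.326/-1.326; half-tol=0.430, Σhalf²=0.587276
  -D: nom -35.300 → Σnom=97.190; wc +0.130/-0.130 → slack +1.456/-1.456; half-tol=0.130, Σhalf²=0.604176
Nominal = 97.190. Worst-case = [97.190 - 1.456, 97.190 + 1.456] = [95.734, 98.646]. RSS = √0.604176 = 0.777.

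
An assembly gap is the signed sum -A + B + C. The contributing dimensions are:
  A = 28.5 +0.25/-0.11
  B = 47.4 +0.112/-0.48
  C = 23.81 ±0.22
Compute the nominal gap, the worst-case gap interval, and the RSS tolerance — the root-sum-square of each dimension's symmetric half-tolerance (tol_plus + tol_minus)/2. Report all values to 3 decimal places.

Stack each dimension's contribution:
  -A: nom -28.500 → Σnom=-28.500; wc +0.110/-0.250 → slack +0.110/-0.250; half-tol=0.180, Σhalf²=0.032400
  +B: nom +47.400 → Σnom=18.900; wc +0.112/-0.480 → slack +0.222/-0.730; half-tol=0.296, Σhalf²=0.120016
  +C: nom +23.810 → Σnom=42.710; wc +0.220/-0.220 → slack +0.442/-0.950; half-tol=0.220, Σhalf²=0.168416
Nominal = 42.710. Worst-case = [42.710 - 0.950, 42.710 + 0.442] = [41.760, 43.152]. RSS = √0.168416 = 0.410.

nominal=42.710 wc=[41.760,43.152] rss=0.410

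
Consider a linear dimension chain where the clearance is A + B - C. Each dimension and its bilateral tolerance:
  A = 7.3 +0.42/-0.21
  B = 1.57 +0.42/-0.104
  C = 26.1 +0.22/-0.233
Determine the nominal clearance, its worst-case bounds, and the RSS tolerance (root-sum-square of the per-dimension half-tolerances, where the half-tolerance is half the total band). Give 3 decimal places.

nominal=-17.230 wc=[-17.764,-16.157] rss=0.468

Stack each dimension's contribution:
  +A: nom +7.300 → Σnom=7.300; wc +0.420/-0.210 → slack +0.420/-0.210; half-tol=0.315, Σhalf²=0.099225
  +B: nom +1.570 → Σnom=8.870; wc +0.420/-0.104 → slack +0.840/-0.314; half-tol=0.262, Σhalf²=0.167869
  -C: nom -26.100 → Σnom=-17.230; wc +0.233/-0.220 → slack +1.073/-0.534; half-tol=0.227, Σhalf²=0.219171
Nominal = -17.230. Worst-case = [-17.230 - 0.534, -17.230 + 1.073] = [-17.764, -16.157]. RSS = √0.219171 = 0.468.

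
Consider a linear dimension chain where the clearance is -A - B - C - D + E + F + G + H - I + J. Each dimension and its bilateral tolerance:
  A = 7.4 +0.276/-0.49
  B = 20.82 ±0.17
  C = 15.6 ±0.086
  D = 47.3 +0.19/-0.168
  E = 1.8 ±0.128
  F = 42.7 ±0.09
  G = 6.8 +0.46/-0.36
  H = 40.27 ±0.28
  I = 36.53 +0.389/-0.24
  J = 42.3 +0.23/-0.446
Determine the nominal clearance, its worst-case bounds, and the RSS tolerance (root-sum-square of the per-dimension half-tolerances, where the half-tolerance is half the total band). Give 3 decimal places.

nominal=6.220 wc=[3.805,8.562] rss=0.836

Stack each dimension's contribution:
  -A: nom -7.400 → Σnom=-7.400; wc +0.490/-0.276 → slack +0.490/-0.276; half-tol=0.383, Σhalf²=0.146689
  -B: nom -20.820 → Σnom=-28.220; wc +0.170/-0.170 → slack +0.660/-0.446; half-tol=0.170, Σhalf²=0.175589
  -C: nom -15.600 → Σnom=-43.820; wc +0.086/-0.086 → slack +0.746/-0.532; half-tol=0.086, Σhalf²=0.182985
  -D: nom -47.300 → Σnom=-91.120; wc +0.168/-0.190 → slack +0.914/-0.722; half-tol=0.179, Σhalf²=0.215026
  +E: nom +1.800 → Σnom=-89.320; wc +0.128/-0.128 → slack +1.042/-0.850; half-tol=0.128, Σhalf²=0.231410
  +F: nom +42.700 → Σnom=-46.620; wc +0.090/-0.090 → slack +1.132/-0.940; half-tol=0.090, Σhalf²=0.239510
  +G: nom +6.800 → Σnom=-39.820; wc +0.460/-0.360 → slack +1.592/-1.300; half-tol=0.410, Σhalf²=0.407610
  +H: nom +40.270 → Σnom=0.450; wc +0.280/-0.280 → slack +1.872/-1.580; half-tol=0.280, Σhalf²=0.486010
  -I: nom -36.530 → Σnom=-36.080; wc +0.240/-0.389 → slack +2.112/-1.969; half-tol=0.315, Σhalf²=0.584920
  +J: nom +42.300 → Σnom=6.220; wc +0.230/-0.446 → slack +2.342/-2.415; half-tol=0.338, Σhalf²=0.699164
Nominal = 6.220. Worst-case = [6.220 - 2.415, 6.220 + 2.342] = [3.805, 8.562]. RSS = √0.699164 = 0.836.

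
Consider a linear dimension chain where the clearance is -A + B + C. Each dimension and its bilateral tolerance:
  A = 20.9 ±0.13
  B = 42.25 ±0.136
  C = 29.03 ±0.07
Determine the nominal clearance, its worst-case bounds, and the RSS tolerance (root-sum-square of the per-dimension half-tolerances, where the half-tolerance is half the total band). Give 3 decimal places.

nominal=50.380 wc=[50.044,50.716] rss=0.201

Stack each dimension's contribution:
  -A: nom -20.900 → Σnom=-20.900; wc +0.130/-0.130 → slack +0.130/-0.130; half-tol=0.130, Σhalf²=0.016900
  +B: nom +42.250 → Σnom=21.350; wc +0.136/-0.136 → slack +0.266/-0.266; half-tol=0.136, Σhalf²=0.035396
  +C: nom +29.030 → Σnom=50.380; wc +0.070/-0.070 → slack +0.336/-0.336; half-tol=0.070, Σhalf²=0.040296
Nominal = 50.380. Worst-case = [50.380 - 0.336, 50.380 + 0.336] = [50.044, 50.716]. RSS = √0.040296 = 0.201.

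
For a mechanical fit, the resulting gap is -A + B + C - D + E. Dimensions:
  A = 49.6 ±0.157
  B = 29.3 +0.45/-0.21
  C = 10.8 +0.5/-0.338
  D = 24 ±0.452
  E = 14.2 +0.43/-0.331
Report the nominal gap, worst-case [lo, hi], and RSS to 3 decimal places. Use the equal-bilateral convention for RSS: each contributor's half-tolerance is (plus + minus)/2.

Stack each dimension's contribution:
  -A: nom -49.600 → Σnom=-49.600; wc +0.157/-0.157 → slack +0.157/-0.157; half-tol=0.157, Σhalf²=0.024649
  +B: nom +29.300 → Σnom=-20.300; wc +0.450/-0.210 → slack +0.607/-0.367; half-tol=0.330, Σhalf²=0.133549
  +C: nom +10.800 → Σnom=-9.500; wc +0.500/-0.338 → slack +1.107/-0.705; half-tol=0.419, Σhalf²=0.309110
  -D: nom -24.000 → Σnom=-33.500; wc +0.452/-0.452 → slack +1.559/-1.157; half-tol=0.452, Σhalf²=0.513414
  +E: nom +14.200 → Σnom=-19.300; wc +0.430/-0.331 → slack +1.989/-1.488; half-tol=0.381, Σhalf²=0.658194
Nominal = -19.300. Worst-case = [-19.300 - 1.488, -19.300 + 1.989] = [-20.788, -17.311]. RSS = √0.658194 = 0.811.

nominal=-19.300 wc=[-20.788,-17.311] rss=0.811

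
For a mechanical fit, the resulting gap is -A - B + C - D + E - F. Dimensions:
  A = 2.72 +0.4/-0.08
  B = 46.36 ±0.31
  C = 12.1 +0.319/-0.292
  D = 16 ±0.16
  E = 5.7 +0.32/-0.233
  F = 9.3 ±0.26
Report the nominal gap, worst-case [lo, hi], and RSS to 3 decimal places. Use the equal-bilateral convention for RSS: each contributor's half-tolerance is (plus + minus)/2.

Stack each dimension's contribution:
  -A: nom -2.720 → Σnom=-2.720; wc +0.080/-0.400 → slack +0.080/-0.400; half-tol=0.240, Σhalf²=0.057600
  -B: nom -46.360 → Σnom=-49.080; wc +0.310/-0.310 → slack +0.390/-0.710; half-tol=0.310, Σhalf²=0.153700
  +C: nom +12.100 → Σnom=-36.980; wc +0.319/-0.292 → slack +0.709/-1.002; half-tol=0.305, Σhalf²=0.247030
  -D: nom -16.000 → Σnom=-52.980; wc +0.160/-0.160 → slack +0.869/-1.162; half-tol=0.160, Σhalf²=0.272630
  +E: nom +5.700 → Σnom=-47.280; wc +0.320/-0.233 → slack +1.189/-1.395; half-tol=0.277, Σhalf²=0.349083
  -F: nom -9.300 → Σnom=-56.580; wc +0.260/-0.260 → slack +1.449/-1.655; half-tol=0.260, Σhalf²=0.416683
Nominal = -56.580. Worst-case = [-56.580 - 1.655, -56.580 + 1.449] = [-58.235, -55.131]. RSS = √0.416683 = 0.646.

nominal=-56.580 wc=[-58.235,-55.131] rss=0.646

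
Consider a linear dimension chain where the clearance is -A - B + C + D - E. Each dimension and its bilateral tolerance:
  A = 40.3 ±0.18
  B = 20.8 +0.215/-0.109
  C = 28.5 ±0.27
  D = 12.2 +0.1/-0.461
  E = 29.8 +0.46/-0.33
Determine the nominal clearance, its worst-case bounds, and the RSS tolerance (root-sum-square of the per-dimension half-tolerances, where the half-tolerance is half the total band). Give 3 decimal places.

nominal=-50.200 wc=[-51.786,-49.211] rss=0.605

Stack each dimension's contribution:
  -A: nom -40.300 → Σnom=-40.300; wc +0.180/-0.180 → slack +0.180/-0.180; half-tol=0.180, Σhalf²=0.032400
  -B: nom -20.800 → Σnom=-61.100; wc +0.109/-0.215 → slack +0.289/-0.395; half-tol=0.162, Σhalf²=0.058644
  +C: nom +28.500 → Σnom=-32.600; wc +0.270/-0.270 → slack +0.559/-0.665; half-tol=0.270, Σhalf²=0.131544
  +D: nom +12.200 → Σnom=-20.400; wc +0.100/-0.461 → slack +0.659/-1.126; half-tol=0.281, Σhalf²=0.210224
  -E: nom -29.800 → Σnom=-50.200; wc +0.330/-0.460 → slack +0.989/-1.586; half-tol=0.395, Σhalf²=0.366249
Nominal = -50.200. Worst-case = [-50.200 - 1.586, -50.200 + 0.989] = [-51.786, -49.211]. RSS = √0.366249 = 0.605.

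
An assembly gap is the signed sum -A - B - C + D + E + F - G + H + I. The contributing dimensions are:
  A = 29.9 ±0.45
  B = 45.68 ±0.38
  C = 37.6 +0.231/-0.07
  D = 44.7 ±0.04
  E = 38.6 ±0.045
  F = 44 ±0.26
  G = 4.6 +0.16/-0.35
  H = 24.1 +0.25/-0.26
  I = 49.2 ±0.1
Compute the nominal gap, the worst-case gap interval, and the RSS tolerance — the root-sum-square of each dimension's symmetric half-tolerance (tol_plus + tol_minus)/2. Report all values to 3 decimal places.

nominal=82.820 wc=[80.894,84.765] rss=0.762

Stack each dimension's contribution:
  -A: nom -29.900 → Σnom=-29.900; wc +0.450/-0.450 → slack +0.450/-0.450; half-tol=0.450, Σhalf²=0.202500
  -B: nom -45.680 → Σnom=-75.580; wc +0.380/-0.380 → slack +0.830/-0.830; half-tol=0.380, Σhalf²=0.346900
  -C: nom -37.600 → Σnom=-113.180; wc +0.070/-0.231 → slack +0.900/-1.061; half-tol=0.151, Σhalf²=0.369550
  +D: nom +44.700 → Σnom=-68.480; wc +0.040/-0.040 → slack +0.940/-1.101; half-tol=0.040, Σhalf²=0.371150
  +E: nom +38.600 → Σnom=-29.880; wc +0.045/-0.045 → slack +0.985/-1.146; half-tol=0.045, Σhalf²=0.373175
  +F: nom +44.000 → Σnom=14.120; wc +0.260/-0.260 → slack +1.245/-1.406; half-tol=0.260, Σhalf²=0.440775
  -G: nom -4.600 → Σnom=9.520; wc +0.350/-0.160 → slack +1.595/-1.566; half-tol=0.255, Σhalf²=0.505800
  +H: nom +24.100 → Σnom=33.620; wc +0.250/-0.260 → slack +1.845/-1.826; half-tol=0.255, Σhalf²=0.570825
  +I: nom +49.200 → Σnom=82.820; wc +0.100/-0.100 → slack +1.945/-1.926; half-tol=0.100, Σhalf²=0.580825
Nominal = 82.820. Worst-case = [82.820 - 1.926, 82.820 + 1.945] = [80.894, 84.765]. RSS = √0.580825 = 0.762.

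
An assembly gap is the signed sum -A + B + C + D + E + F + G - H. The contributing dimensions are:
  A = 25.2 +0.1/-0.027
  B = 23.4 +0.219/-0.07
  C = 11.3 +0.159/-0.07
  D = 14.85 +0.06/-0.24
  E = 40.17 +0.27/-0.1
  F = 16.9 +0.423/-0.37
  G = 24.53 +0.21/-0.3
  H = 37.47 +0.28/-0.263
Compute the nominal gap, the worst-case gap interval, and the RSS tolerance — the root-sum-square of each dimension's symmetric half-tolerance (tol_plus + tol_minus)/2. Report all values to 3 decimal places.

Stack each dimension's contribution:
  -A: nom -25.200 → Σnom=-25.200; wc +0.027/-0.100 → slack +0.027/-0.100; half-tol=0.064, Σhalf²=0.004032
  +B: nom +23.400 → Σnom=-1.800; wc +0.219/-0.070 → slack +0.246/-0.170; half-tol=0.145, Σhalf²=0.024913
  +C: nom +11.300 → Σnom=9.500; wc +0.159/-0.070 → slack +0.405/-0.240; half-tol=0.115, Σhalf²=0.038023
  +D: nom +14.850 → Σnom=24.350; wc +0.060/-0.240 → slack +0.465/-0.480; half-tol=0.150, Σhalf²=0.060523
  +E: nom +40.170 → Σnom=64.520; wc +0.270/-0.100 → slack +0.735/-0.580; half-tol=0.185, Σhalf²=0.094748
  +F: nom +16.900 → Σnom=81.420; wc +0.423/-0.370 → slack +1.158/-0.950; half-tol=0.396, Σhalf²=0.251960
  +G: nom +24.530 → Σnom=105.950; wc +0.210/-0.300 → slack +1.368/-1.250; half-tol=0.255, Σhalf²=0.316985
  -H: nom -37.470 → Σnom=68.480; wc +0.263/-0.280 → slack +1.631/-1.530; half-tol=0.272, Σhalf²=0.390697
Nominal = 68.480. Worst-case = [68.480 - 1.530, 68.480 + 1.631] = [66.950, 70.111]. RSS = √0.390697 = 0.625.

nominal=68.480 wc=[66.950,70.111] rss=0.625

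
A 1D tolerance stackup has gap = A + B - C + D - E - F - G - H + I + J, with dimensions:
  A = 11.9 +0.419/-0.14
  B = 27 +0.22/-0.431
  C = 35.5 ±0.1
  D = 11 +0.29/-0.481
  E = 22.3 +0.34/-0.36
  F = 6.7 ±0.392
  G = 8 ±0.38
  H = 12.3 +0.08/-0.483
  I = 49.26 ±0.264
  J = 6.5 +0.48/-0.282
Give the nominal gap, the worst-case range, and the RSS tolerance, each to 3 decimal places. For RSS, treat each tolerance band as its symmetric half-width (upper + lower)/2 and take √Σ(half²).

nominal=20.860 wc=[17.970,24.248] rss=1.028

Stack each dimension's contribution:
  +A: nom +11.900 → Σnom=11.900; wc +0.419/-0.140 → slack +0.419/-0.140; half-tol=0.279, Σhalf²=0.078120
  +B: nom +27.000 → Σnom=38.900; wc +0.220/-0.431 → slack +0.639/-0.571; half-tol=0.326, Σhalf²=0.184070
  -C: nom -35.500 → Σnom=3.400; wc +0.100/-0.100 → slack +0.739/-0.671; half-tol=0.100, Σhalf²=0.194071
  +D: nom +11.000 → Σnom=14.400; wc +0.290/-0.481 → slack +1.029/-1.152; half-tol=0.385, Σhalf²=0.342681
  -E: nom -22.300 → Σnom=-7.900; wc +0.360/-0.340 → slack +1.389/-1.492; half-tol=0.350, Σhalf²=0.465181
  -F: nom -6.700 → Σnom=-14.600; wc +0.392/-0.392 → slack +1.781/-1.884; half-tol=0.392, Σhalf²=0.618845
  -G: nom -8.000 → Σnom=-22.600; wc +0.380/-0.380 → slack +2.161/-2.264; half-tol=0.380, Σhalf²=0.763245
  -H: nom -12.300 → Σnom=-34.900; wc +0.483/-0.080 → slack +2.644/-2.344; half-tol=0.281, Σhalf²=0.842487
  +I: nom +49.260 → Σnom=14.360; wc +0.264/-0.264 → slack +2.908/-2.608; half-tol=0.264, Σhalf²=0.912183
  +J: nom +6.500 → Σnom=20.860; wc +0.480/-0.282 → slack +3.388/-2.890; half-tol=0.381, Σhalf²=1.057344
Nominal = 20.860. Worst-case = [20.860 - 2.890, 20.860 + 3.388] = [17.970, 24.248]. RSS = √1.057344 = 1.028.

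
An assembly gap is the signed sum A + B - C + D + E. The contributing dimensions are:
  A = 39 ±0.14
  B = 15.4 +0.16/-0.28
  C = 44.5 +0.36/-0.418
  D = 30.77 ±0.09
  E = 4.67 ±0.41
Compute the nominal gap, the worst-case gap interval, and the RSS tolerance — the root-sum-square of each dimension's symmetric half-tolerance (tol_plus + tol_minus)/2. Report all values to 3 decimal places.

nominal=45.340 wc=[44.060,46.558] rss=0.629

Stack each dimension's contribution:
  +A: nom +39.000 → Σnom=39.000; wc +0.140/-0.140 → slack +0.140/-0.140; half-tol=0.140, Σhalf²=0.019600
  +B: nom +15.400 → Σnom=54.400; wc +0.160/-0.280 → slack +0.300/-0.420; half-tol=0.220, Σhalf²=0.068000
  -C: nom -44.500 → Σnom=9.900; wc +0.418/-0.360 → slack +0.718/-0.780; half-tol=0.389, Σhalf²=0.219321
  +D: nom +30.770 → Σnom=40.670; wc +0.090/-0.090 → slack +0.808/-0.870; half-tol=0.090, Σhalf²=0.227421
  +E: nom +4.670 → Σnom=45.340; wc +0.410/-0.410 → slack +1.218/-1.280; half-tol=0.410, Σhalf²=0.395521
Nominal = 45.340. Worst-case = [45.340 - 1.280, 45.340 + 1.218] = [44.060, 46.558]. RSS = √0.395521 = 0.629.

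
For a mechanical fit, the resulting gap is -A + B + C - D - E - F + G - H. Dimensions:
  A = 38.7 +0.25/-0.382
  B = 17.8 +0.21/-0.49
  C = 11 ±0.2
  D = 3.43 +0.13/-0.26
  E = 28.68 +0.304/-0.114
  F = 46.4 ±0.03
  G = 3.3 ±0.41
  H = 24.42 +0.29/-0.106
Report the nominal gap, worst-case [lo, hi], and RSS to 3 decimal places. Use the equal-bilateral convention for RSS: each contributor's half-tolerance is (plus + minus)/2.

nominal=-109.530 wc=[-111.634,-107.818] rss=0.743

Stack each dimension's contribution:
  -A: nom -38.700 → Σnom=-38.700; wc +0.382/-0.250 → slack +0.382/-0.250; half-tol=0.316, Σhalf²=0.099856
  +B: nom +17.800 → Σnom=-20.900; wc +0.210/-0.490 → slack +0.592/-0.740; half-tol=0.350, Σhalf²=0.222356
  +C: nom +11.000 → Σnom=-9.900; wc +0.200/-0.200 → slack +0.792/-0.940; half-tol=0.200, Σhalf²=0.262356
  -D: nom -3.430 → Σnom=-13.330; wc +0.260/-0.130 → slack +1.052/-1.070; half-tol=0.195, Σhalf²=0.300381
  -E: nom -28.680 → Σnom=-42.010; wc +0.114/-0.304 → slack +1.166/-1.374; half-tol=0.209, Σhalf²=0.344062
  -F: nom -46.400 → Σnom=-88.410; wc +0.030/-0.030 → slack +1.196/-1.404; half-tol=0.030, Σhalf²=0.344962
  +G: nom +3.300 → Σnom=-85.110; wc +0.410/-0.410 → slack +1.606/-1.814; half-tol=0.410, Σhalf²=0.513062
  -H: nom -24.420 → Σnom=-109.530; wc +0.106/-0.290 → slack +1.712/-2.104; half-tol=0.198, Σhalf²=0.552266
Nominal = -109.530. Worst-case = [-109.530 - 2.104, -109.530 + 1.712] = [-111.634, -107.818]. RSS = √0.552266 = 0.743.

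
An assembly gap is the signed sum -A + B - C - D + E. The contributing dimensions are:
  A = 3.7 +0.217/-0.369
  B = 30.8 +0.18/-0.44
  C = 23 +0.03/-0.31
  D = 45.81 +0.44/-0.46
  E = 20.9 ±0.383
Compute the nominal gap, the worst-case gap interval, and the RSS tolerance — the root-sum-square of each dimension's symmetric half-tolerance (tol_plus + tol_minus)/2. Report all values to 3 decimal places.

Stack each dimension's contribution:
  -A: nom -3.700 → Σnom=-3.700; wc +0.369/-0.217 → slack +0.369/-0.217; half-tol=0.293, Σhalf²=0.085849
  +B: nom +30.800 → Σnom=27.100; wc +0.180/-0.440 → slack +0.549/-0.657; half-tol=0.310, Σhalf²=0.181949
  -C: nom -23.000 → Σnom=4.100; wc +0.310/-0.030 → slack +0.859/-0.687; half-tol=0.170, Σhalf²=0.210849
  -D: nom -45.810 → Σnom=-41.710; wc +0.460/-0.440 → slack +1.319/-1.127; half-tol=0.450, Σhalf²=0.413349
  +E: nom +20.900 → Σnom=-20.810; wc +0.383/-0.383 → slack +1.702/-1.510; half-tol=0.383, Σhalf²=0.560038
Nominal = -20.810. Worst-case = [-20.810 - 1.510, -20.810 + 1.702] = [-22.320, -19.108]. RSS = √0.560038 = 0.748.

nominal=-20.810 wc=[-22.320,-19.108] rss=0.748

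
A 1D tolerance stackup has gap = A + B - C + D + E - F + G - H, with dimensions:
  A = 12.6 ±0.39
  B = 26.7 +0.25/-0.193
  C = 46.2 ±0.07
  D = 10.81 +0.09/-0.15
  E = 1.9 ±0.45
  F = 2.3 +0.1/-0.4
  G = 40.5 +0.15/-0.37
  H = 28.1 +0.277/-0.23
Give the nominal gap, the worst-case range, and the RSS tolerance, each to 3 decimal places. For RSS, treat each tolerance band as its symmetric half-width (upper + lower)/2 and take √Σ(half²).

nominal=15.910 wc=[13.910,17.940] rss=0.786

Stack each dimension's contribution:
  +A: nom +12.600 → Σnom=12.600; wc +0.390/-0.390 → slack +0.390/-0.390; half-tol=0.390, Σhalf²=0.152100
  +B: nom +26.700 → Σnom=39.300; wc +0.250/-0.193 → slack +0.640/-0.583; half-tol=0.222, Σhalf²=0.201162
  -C: nom -46.200 → Σnom=-6.900; wc +0.070/-0.070 → slack +0.710/-0.653; half-tol=0.070, Σhalf²=0.206062
  +D: nom +10.810 → Σnom=3.910; wc +0.090/-0.150 → slack +0.800/-0.803; half-tol=0.120, Σhalf²=0.220462
  +E: nom +1.900 → Σnom=5.810; wc +0.450/-0.450 → slack +1.250/-1.253; half-tol=0.450, Σhalf²=0.422962
  -F: nom -2.300 → Σnom=3.510; wc +0.400/-0.100 → slack +1.650/-1.353; half-tol=0.250, Σhalf²=0.485462
  +G: nom +40.500 → Σnom=44.010; wc +0.150/-0.370 → slack +1.800/-1.723; half-tol=0.260, Σhalf²=0.553062
  -H: nom -28.100 → Σnom=15.910; wc +0.230/-0.277 → slack +2.030/-2.000; half-tol=0.254, Σhalf²=0.617324
Nominal = 15.910. Worst-case = [15.910 - 2.000, 15.910 + 2.030] = [13.910, 17.940]. RSS = √0.617324 = 0.786.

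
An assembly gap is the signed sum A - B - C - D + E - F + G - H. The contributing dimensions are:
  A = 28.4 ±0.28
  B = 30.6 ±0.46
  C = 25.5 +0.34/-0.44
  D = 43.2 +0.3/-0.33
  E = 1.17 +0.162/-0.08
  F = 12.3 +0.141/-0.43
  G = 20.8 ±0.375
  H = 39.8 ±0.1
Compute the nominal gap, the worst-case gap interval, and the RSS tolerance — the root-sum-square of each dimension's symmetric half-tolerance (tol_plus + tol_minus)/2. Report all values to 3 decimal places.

Stack each dimension's contribution:
  +A: nom +28.400 → Σnom=28.400; wc +0.280/-0.280 → slack +0.280/-0.280; half-tol=0.280, Σhalf²=0.078400
  -B: nom -30.600 → Σnom=-2.200; wc +0.460/-0.460 → slack +0.740/-0.740; half-tol=0.460, Σhalf²=0.290000
  -C: nom -25.500 → Σnom=-27.700; wc +0.440/-0.340 → slack +1.180/-1.080; half-tol=0.390, Σhalf²=0.442100
  -D: nom -43.200 → Σnom=-70.900; wc +0.330/-0.300 → slack +1.510/-1.380; half-tol=0.315, Σhalf²=0.541325
  +E: nom +1.170 → Σnom=-69.730; wc +0.162/-0.080 → slack +1.672/-1.460; half-tol=0.121, Σhalf²=0.555966
  -F: nom -12.300 → Σnom=-82.030; wc +0.430/-0.141 → slack +2.102/-1.601; half-tol=0.285, Σhalf²=0.637476
  +G: nom +20.800 → Σnom=-61.230; wc +0.375/-0.375 → slack +2.477/-1.976; half-tol=0.375, Σhalf²=0.778101
  -H: nom -39.800 → Σnom=-101.030; wc +0.100/-0.100 → slack +2.577/-2.076; half-tol=0.100, Σhalf²=0.788101
Nominal = -101.030. Worst-case = [-101.030 - 2.076, -101.030 + 2.577] = [-103.106, -98.453]. RSS = √0.788101 = 0.888.

nominal=-101.030 wc=[-103.106,-98.453] rss=0.888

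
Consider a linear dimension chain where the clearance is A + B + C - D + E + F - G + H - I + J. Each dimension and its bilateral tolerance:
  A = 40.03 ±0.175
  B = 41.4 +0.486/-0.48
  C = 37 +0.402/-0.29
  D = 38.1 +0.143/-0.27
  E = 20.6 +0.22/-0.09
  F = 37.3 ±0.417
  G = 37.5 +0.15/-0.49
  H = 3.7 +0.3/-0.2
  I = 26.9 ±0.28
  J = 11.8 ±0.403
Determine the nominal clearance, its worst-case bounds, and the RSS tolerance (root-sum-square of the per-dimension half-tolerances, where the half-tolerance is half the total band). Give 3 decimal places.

nominal=89.330 wc=[86.702,92.773] rss=1.015

Stack each dimension's contribution:
  +A: nom +40.030 → Σnom=40.030; wc +0.175/-0.175 → slack +0.175/-0.175; half-tol=0.175, Σhalf²=0.030625
  +B: nom +41.400 → Σnom=81.430; wc +0.486/-0.480 → slack +0.661/-0.655; half-tol=0.483, Σhalf²=0.263914
  +C: nom +37.000 → Σnom=118.430; wc +0.402/-0.290 → slack +1.063/-0.945; half-tol=0.346, Σhalf²=0.383630
  -D: nom -38.100 → Σnom=80.330; wc +0.270/-0.143 → slack +1.333/-1.088; half-tol=0.207, Σhalf²=0.426272
  +E: nom +20.600 → Σnom=100.930; wc +0.220/-0.090 → slack +1.553/-1.178; half-tol=0.155, Σhalf²=0.450297
  +F: nom +37.300 → Σnom=138.230; wc +0.417/-0.417 → slack +1.970/-1.595; half-tol=0.417, Σhalf²=0.624186
  -G: nom -37.500 → Σnom=100.730; wc +0.490/-0.150 → slack +2.460/-1.745; half-tol=0.320, Σhalf²=0.726586
  +H: nom +3.700 → Σnom=104.430; wc +0.300/-0.200 → slack +2.760/-1.945; half-tol=0.250, Σhalf²=0.789086
  -I: nom -26.900 → Σnom=77.530; wc +0.280/-0.280 → slack +3.040/-2.225; half-tol=0.280, Σhalf²=0.867486
  +J: nom +11.800 → Σnom=89.330; wc +0.403/-0.403 → slack +3.443/-2.628; half-tol=0.403, Σhalf²=1.029895
Nominal = 89.330. Worst-case = [89.330 - 2.628, 89.330 + 3.443] = [86.702, 92.773]. RSS = √1.029895 = 1.015.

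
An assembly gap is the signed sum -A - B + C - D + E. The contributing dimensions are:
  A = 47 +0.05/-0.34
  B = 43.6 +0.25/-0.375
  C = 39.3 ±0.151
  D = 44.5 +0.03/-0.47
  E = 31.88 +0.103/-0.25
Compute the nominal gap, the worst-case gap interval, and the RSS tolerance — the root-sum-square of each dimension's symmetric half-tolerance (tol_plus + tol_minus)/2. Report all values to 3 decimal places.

Stack each dimension's contribution:
  -A: nom -47.000 → Σnom=-47.000; wc +0.340/-0.050 → slack +0.340/-0.050; half-tol=0.195, Σhalf²=0.038025
  -B: nom -43.600 → Σnom=-90.600; wc +0.375/-0.250 → slack +0.715/-0.300; half-tol=0.312, Σhalf²=0.135681
  +C: nom +39.300 → Σnom=-51.300; wc +0.151/-0.151 → slack +0.866/-0.451; half-tol=0.151, Σhalf²=0.158482
  -D: nom -44.500 → Σnom=-95.800; wc +0.470/-0.030 → slack +1.336/-0.481; half-tol=0.250, Σhalf²=0.220982
  +E: nom +31.880 → Σnom=-63.920; wc +0.103/-0.250 → slack +1.439/-0.731; half-tol=0.176, Σhalf²=0.252134
Nominal = -63.920. Worst-case = [-63.920 - 0.731, -63.920 + 1.439] = [-64.651, -62.481]. RSS = √0.252134 = 0.502.

nominal=-63.920 wc=[-64.651,-62.481] rss=0.502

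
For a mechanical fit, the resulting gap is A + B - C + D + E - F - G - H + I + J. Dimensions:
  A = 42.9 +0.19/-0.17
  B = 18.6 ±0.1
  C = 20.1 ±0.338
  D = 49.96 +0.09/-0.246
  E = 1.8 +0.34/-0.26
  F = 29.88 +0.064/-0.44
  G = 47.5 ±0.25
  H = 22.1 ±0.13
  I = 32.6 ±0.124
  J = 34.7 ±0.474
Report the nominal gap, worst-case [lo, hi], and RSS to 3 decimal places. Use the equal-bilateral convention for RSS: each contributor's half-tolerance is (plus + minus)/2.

Stack each dimension's contribution:
  +A: nom +42.900 → Σnom=42.900; wc +0.190/-0.170 → slack +0.190/-0.170; half-tol=0.180, Σhalf²=0.032400
  +B: nom +18.600 → Σnom=61.500; wc +0.100/-0.100 → slack +0.290/-0.270; half-tol=0.100, Σhalf²=0.042400
  -C: nom -20.100 → Σnom=41.400; wc +0.338/-0.338 → slack +0.628/-0.608; half-tol=0.338, Σhalf²=0.156644
  +D: nom +49.960 → Σnom=91.360; wc +0.090/-0.246 → slack +0.718/-0.854; half-tol=0.168, Σhalf²=0.184868
  +E: nom +1.800 → Σnom=93.160; wc +0.340/-0.260 → slack +1.058/-1.114; half-tol=0.300, Σhalf²=0.274868
  -F: nom -29.880 → Σnom=63.280; wc +0.440/-0.064 → slack +1.498/-1.178; half-tol=0.252, Σhalf²=0.338372
  -G: nom -47.500 → Σnom=15.780; wc +0.250/-0.250 → slack +1.748/-1.428; half-tol=0.250, Σhalf²=0.400872
  -H: nom -22.100 → Σnom=-6.320; wc +0.130/-0.130 → slack +1.878/-1.558; half-tol=0.130, Σhalf²=0.417772
  +I: nom +32.600 → Σnom=26.280; wc +0.124/-0.124 → slack +2.002/-1.682; half-tol=0.124, Σhalf²=0.433148
  +J: nom +34.700 → Σnom=60.980; wc +0.474/-0.474 → slack +2.476/-2.156; half-tol=0.474, Σhalf²=0.657824
Nominal = 60.980. Worst-case = [60.980 - 2.156, 60.980 + 2.476] = [58.824, 63.456]. RSS = √0.657824 = 0.811.

nominal=60.980 wc=[58.824,63.456] rss=0.811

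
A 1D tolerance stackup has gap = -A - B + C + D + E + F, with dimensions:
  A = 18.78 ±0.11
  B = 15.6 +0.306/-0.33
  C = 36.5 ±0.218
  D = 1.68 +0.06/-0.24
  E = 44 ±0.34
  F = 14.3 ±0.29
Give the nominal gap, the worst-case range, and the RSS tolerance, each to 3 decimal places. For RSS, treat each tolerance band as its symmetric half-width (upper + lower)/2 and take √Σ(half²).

Stack each dimension's contribution:
  -A: nom -18.780 → Σnom=-18.780; wc +0.110/-0.110 → slack +0.110/-0.110; half-tol=0.110, Σhalf²=0.012100
  -B: nom -15.600 → Σnom=-34.380; wc +0.330/-0.306 → slack +0.440/-0.416; half-tol=0.318, Σhalf²=0.113224
  +C: nom +36.500 → Σnom=2.120; wc +0.218/-0.218 → slack +0.658/-0.634; half-tol=0.218, Σhalf²=0.160748
  +D: nom +1.680 → Σnom=3.800; wc +0.060/-0.240 → slack +0.718/-0.874; half-tol=0.150, Σhalf²=0.183248
  +E: nom +44.000 → Σnom=47.800; wc +0.340/-0.340 → slack +1.058/-1.214; half-tol=0.340, Σhalf²=0.298848
  +F: nom +14.300 → Σnom=62.100; wc +0.290/-0.290 → slack +1.348/-1.504; half-tol=0.290, Σhalf²=0.382948
Nominal = 62.100. Worst-case = [62.100 - 1.504, 62.100 + 1.348] = [60.596, 63.448]. RSS = √0.382948 = 0.619.

nominal=62.100 wc=[60.596,63.448] rss=0.619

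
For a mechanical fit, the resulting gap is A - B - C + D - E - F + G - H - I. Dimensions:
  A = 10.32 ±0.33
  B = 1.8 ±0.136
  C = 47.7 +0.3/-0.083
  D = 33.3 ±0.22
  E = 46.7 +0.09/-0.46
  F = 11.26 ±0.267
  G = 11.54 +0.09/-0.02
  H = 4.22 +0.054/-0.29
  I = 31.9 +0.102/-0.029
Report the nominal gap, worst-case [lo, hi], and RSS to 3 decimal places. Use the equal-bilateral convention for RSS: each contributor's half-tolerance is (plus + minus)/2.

nominal=-88.420 wc=[-89.939,-86.515] rss=0.630

Stack each dimension's contribution:
  +A: nom +10.320 → Σnom=10.320; wc +0.330/-0.330 → slack +0.330/-0.330; half-tol=0.330, Σhalf²=0.108900
  -B: nom -1.800 → Σnom=8.520; wc +0.136/-0.136 → slack +0.466/-0.466; half-tol=0.136, Σhalf²=0.127396
  -C: nom -47.700 → Σnom=-39.180; wc +0.083/-0.300 → slack +0.549/-0.766; half-tol=0.192, Σhalf²=0.164068
  +D: nom +33.300 → Σnom=-5.880; wc +0.220/-0.220 → slack +0.769/-0.986; half-tol=0.220, Σhalf²=0.212468
  -E: nom -46.700 → Σnom=-52.580; wc +0.460/-0.090 → slack +1.229/-1.076; half-tol=0.275, Σhalf²=0.288093
  -F: nom -11.260 → Σnom=-63.840; wc +0.267/-0.267 → slack +1.496/-1.343; half-tol=0.267, Σhalf²=0.359382
  +G: nom +11.540 → Σnom=-52.300; wc +0.090/-0.020 → slack +1.586/-1.363; half-tol=0.055, Σhalf²=0.362407
  -H: nom -4.220 → Σnom=-56.520; wc +0.290/-0.054 → slack +1.876/-1.417; half-tol=0.172, Σhalf²=0.391991
  -I: nom -31.900 → Σnom=-88.420; wc +0.029/-0.102 → slack +1.905/-1.519; half-tol=0.066, Σhalf²=0.396282
Nominal = -88.420. Worst-case = [-88.420 - 1.519, -88.420 + 1.905] = [-89.939, -86.515]. RSS = √0.396282 = 0.630.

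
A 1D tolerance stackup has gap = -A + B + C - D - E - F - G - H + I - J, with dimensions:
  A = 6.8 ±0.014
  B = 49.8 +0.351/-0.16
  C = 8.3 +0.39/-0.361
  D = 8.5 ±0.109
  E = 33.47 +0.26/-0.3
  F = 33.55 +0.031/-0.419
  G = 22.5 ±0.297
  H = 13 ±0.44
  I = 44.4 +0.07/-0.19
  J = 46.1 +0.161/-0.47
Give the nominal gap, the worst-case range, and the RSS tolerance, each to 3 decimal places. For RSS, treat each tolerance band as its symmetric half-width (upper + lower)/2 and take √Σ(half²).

Stack each dimension's contribution:
  -A: nom -6.800 → Σnom=-6.800; wc +0.014/-0.014 → slack +0.014/-0.014; half-tol=0.014, Σhalf²=0.000196
  +B: nom +49.800 → Σnom=43.000; wc +0.351/-0.160 → slack +0.365/-0.174; half-tol=0.256, Σhalf²=0.065476
  +C: nom +8.300 → Σnom=51.300; wc +0.390/-0.361 → slack +0.755/-0.535; half-tol=0.376, Σhalf²=0.206477
  -D: nom -8.500 → Σnom=42.800; wc +0.109/-0.109 → slack +0.864/-0.644; half-tol=0.109, Σhalf²=0.218358
  -E: nom -33.470 → Σnom=9.330; wc +0.300/-0.260 → slack +1.164/-0.904; half-tol=0.280, Σhalf²=0.296758
  -F: nom -33.550 → Σnom=-24.220; wc +0.419/-0.031 → slack +1.583/-0.935; half-tol=0.225, Σhalf²=0.347382
  -G: nom -22.500 → Σnom=-46.720; wc +0.297/-0.297 → slack +1.880/-1.232; half-tol=0.297, Σhalf²=0.435591
  -H: nom -13.000 → Σnom=-59.720; wc +0.440/-0.440 → slack +2.320/-1.672; half-tol=0.440, Σhalf²=0.629191
  +I: nom +44.400 → Σnom=-15.320; wc +0.070/-0.190 → slack +2.390/-1.862; half-tol=0.130, Σhalf²=0.646091
  -J: nom -46.100 → Σnom=-61.420; wc +0.470/-0.161 → slack +2.860/-2.023; half-tol=0.316, Σhalf²=0.745632
Nominal = -61.420. Worst-case = [-61.420 - 2.023, -61.420 + 2.860] = [-63.443, -58.560]. RSS = √0.745632 = 0.863.

nominal=-61.420 wc=[-63.443,-58.560] rss=0.863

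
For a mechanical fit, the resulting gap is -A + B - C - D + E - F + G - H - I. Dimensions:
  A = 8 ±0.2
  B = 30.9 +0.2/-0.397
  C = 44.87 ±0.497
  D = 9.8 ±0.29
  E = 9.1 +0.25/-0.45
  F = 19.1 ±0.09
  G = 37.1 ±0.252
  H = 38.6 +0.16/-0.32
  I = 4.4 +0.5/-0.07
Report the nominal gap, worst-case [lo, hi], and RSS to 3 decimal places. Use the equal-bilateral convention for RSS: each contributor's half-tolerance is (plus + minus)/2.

nominal=-47.670 wc=[-50.506,-45.501] rss=0.891

Stack each dimension's contribution:
  -A: nom -8.000 → Σnom=-8.000; wc +0.200/-0.200 → slack +0.200/-0.200; half-tol=0.200, Σhalf²=0.040000
  +B: nom +30.900 → Σnom=22.900; wc +0.200/-0.397 → slack +0.400/-0.597; half-tol=0.298, Σhalf²=0.129102
  -C: nom -44.870 → Σnom=-21.970; wc +0.497/-0.497 → slack +0.897/-1.094; half-tol=0.497, Σhalf²=0.376111
  -D: nom -9.800 → Σnom=-31.770; wc +0.290/-0.290 → slack +1.187/-1.384; half-tol=0.290, Σhalf²=0.460211
  +E: nom +9.100 → Σnom=-22.670; wc +0.250/-0.450 → slack +1.437/-1.834; half-tol=0.350, Σhalf²=0.582711
  -F: nom -19.100 → Σnom=-41.770; wc +0.090/-0.090 → slack +1.527/-1.924; half-tol=0.090, Σhalf²=0.590811
  +G: nom +37.100 → Σnom=-4.670; wc +0.252/-0.252 → slack +1.779/-2.176; half-tol=0.252, Σhalf²=0.654315
  -H: nom -38.600 → Σnom=-43.270; wc +0.320/-0.160 → slack +2.099/-2.336; half-tol=0.240, Σhalf²=0.711915
  -I: nom -4.400 → Σnom=-47.670; wc +0.070/-0.500 → slack +2.169/-2.836; half-tol=0.285, Σhalf²=0.793140
Nominal = -47.670. Worst-case = [-47.670 - 2.836, -47.670 + 2.169] = [-50.506, -45.501]. RSS = √0.793140 = 0.891.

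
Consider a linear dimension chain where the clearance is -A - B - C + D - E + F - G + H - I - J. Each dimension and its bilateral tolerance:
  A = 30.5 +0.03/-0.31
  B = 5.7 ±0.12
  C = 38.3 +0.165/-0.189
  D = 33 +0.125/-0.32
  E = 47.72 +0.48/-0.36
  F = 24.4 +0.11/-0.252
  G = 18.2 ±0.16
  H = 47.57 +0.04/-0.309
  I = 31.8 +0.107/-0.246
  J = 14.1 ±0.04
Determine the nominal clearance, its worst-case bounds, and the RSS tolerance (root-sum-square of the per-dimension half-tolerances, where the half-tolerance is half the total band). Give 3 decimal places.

Stack each dimension's contribution:
  -A: nom -30.500 → Σnom=-30.500; wc +0.310/-0.030 → slack +0.310/-0.030; half-tol=0.170, Σhalf²=0.028900
  -B: nom -5.700 → Σnom=-36.200; wc +0.120/-0.120 → slack +0.430/-0.150; half-tol=0.120, Σhalf²=0.043300
  -C: nom -38.300 → Σnom=-74.500; wc +0.189/-0.165 → slack +0.619/-0.315; half-tol=0.177, Σhalf²=0.074629
  +D: nom +33.000 → Σnom=-41.500; wc +0.125/-0.320 → slack +0.744/-0.635; half-tol=0.223, Σhalf²=0.124135
  -E: nom -47.720 → Σnom=-89.220; wc +0.360/-0.480 → slack +1.104/-1.115; half-tol=0.420, Σhalf²=0.300535
  +F: nom +24.400 → Σnom=-64.820; wc +0.110/-0.252 → slack +1.214/-1.367; half-tol=0.181, Σhalf²=0.333296
  -G: nom -18.200 → Σnom=-83.020; wc +0.160/-0.160 → slack +1.374/-1.527; half-tol=0.160, Σhalf²=0.358896
  +H: nom +47.570 → Σnom=-35.450; wc +0.040/-0.309 → slack +1.414/-1.836; half-tol=0.174, Σhalf²=0.389346
  -I: nom -31.800 → Σnom=-67.250; wc +0.246/-0.107 → slack +1.660/-1.943; half-tol=0.176, Σhalf²=0.420499
  -J: nom -14.100 → Σnom=-81.350; wc +0.040/-0.040 → slack +1.700/-1.983; half-tol=0.040, Σhalf²=0.422099
Nominal = -81.350. Worst-case = [-81.350 - 1.983, -81.350 + 1.700] = [-83.333, -79.650]. RSS = √0.422099 = 0.650.

nominal=-81.350 wc=[-83.333,-79.650] rss=0.650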